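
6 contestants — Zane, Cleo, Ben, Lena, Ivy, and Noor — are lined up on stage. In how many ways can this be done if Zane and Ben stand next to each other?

Treat {Zane, Ben} as a single unit. There are 5 units to order, and the pair itself can be ordered 2 ways.
That gives 2 × 5! = 2 × 120 = 240.

240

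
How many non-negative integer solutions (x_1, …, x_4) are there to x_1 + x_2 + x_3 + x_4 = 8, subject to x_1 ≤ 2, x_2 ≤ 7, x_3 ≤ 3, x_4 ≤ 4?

By stars and bars, unrestricted non-negative solutions to x_1+…+x_4 = 8 number C(8+3,3) = 165.
Subtract solutions that violate a single cap (substitute x_i' = x_i − (cap_i+1)): x_1 ≥ 3 gives C(8,3) = 56; x_2 ≥ 8 gives C(3,3) = 1; x_3 ≥ 4 gives C(7,3) = 35; x_4 ≥ 5 gives C(6,3) = 20. Together 112.
Add back pairs where two caps are both exceeded: 0 + 4 + 1 + 0 + 0 + 0 = 5.
By inclusion–exclusion the count is 165 − 112 + 5 = 58.

58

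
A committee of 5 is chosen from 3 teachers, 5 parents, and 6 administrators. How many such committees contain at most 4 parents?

2001

Split by how many parents are chosen (0 through 4).
Sum: C(5,0)·C(9,5) + C(5,1)·C(9,4) + C(5,2)·C(9,3) + C(5,3)·C(9,2) + C(5,4)·C(9,1) = 126 + 630 + 840 + 360 + 45 = 2001.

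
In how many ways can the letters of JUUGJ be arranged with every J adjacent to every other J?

Treat the 2 copies of J as a single block. The multiset to arrange is then {JJ, G, U, U}, 4 items in all.
That gives (4)!/(2!) = 12 arrangements.

12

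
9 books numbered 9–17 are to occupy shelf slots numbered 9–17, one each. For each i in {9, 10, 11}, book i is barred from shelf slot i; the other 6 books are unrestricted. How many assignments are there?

Let Aᵢ (for i ∈ {9, 10, 11}) be the placements that put book i in its forbidden shelf slot. Any j of these fix j positions, leaving (9−j)! ways to fill the rest, and there are C(3,j) ways to pick which j.
By inclusion–exclusion, the number of valid placements is Σ_{j=0}^{3} (−1)^j C(3,j)·(9−j)!.
Computing: 362880 − 120960 + 15120 − 720 = 256320.

256320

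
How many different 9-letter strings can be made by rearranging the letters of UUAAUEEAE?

The 9 letters of UUAAUEEAE have repeats: A appearing 3 times, E appearing 3 times, and U appearing 3 times.
The number of distinct arrangements is 9!/(3!·3!·3!) = 362880/216 = 1680.

1680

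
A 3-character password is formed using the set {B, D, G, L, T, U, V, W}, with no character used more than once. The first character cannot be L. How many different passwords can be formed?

The first character has 8−1 = 7 choices (anything except L).
The remaining 2 characters are filled from the other 7 symbols without repetition: 7 × 6 = 42.
Total: 7 × 42 = 294.

294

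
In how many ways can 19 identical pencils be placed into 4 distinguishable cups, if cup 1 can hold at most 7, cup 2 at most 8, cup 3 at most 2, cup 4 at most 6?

31

Without the upper bounds there are C(22,3) = 1540 ways to split 19 among 4 cups.
Subtract solutions that violate a single cap (substitute x_i' = x_i − (cap_i+1)): x_1 ≥ 8 gives C(14,3) = 364; x_2 ≥ 9 gives C(13,3) = 286; x_3 ≥ 3 gives C(19,3) = 969; x_4 ≥ 7 gives C(15,3) = 455. Together 2074.
Add back pairs where two caps are both exceeded: 10 + 165 + 35 + 120 + 20 + 220 = 570.
Subtract triples: 0 + 0 + 4 + 1 = 5.
By inclusion–exclusion the count is 1540 − 2074 + 570 − 5 = 31.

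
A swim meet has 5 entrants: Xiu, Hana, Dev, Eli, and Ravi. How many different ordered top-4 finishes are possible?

120

There are 5 choices for 1st place, 4 for 2nd, and so on down to 2 for position 4.
That gives 5 × 4 × 3 × 2 = 120.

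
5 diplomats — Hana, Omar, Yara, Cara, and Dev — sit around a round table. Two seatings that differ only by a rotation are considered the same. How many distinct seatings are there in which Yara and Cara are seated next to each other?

12

Glue Yara and Cara into a block (2 internal orders). Seating 4 units around a circle gives (3)! arrangements.
So 2 × (3)! = 2 × 6 = 12.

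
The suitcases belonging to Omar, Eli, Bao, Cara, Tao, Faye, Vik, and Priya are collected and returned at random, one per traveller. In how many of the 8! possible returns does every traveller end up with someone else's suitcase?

14833

Let Aᵢ be the assignments in which traveller i gets their own suitcase. We want the size of the complement of A₁∪…∪A_8.
By inclusion–exclusion this is Σ_{j=0}^{8} (−1)^j C(8,j)·(8−j)!.
Computing: 40320 − 40320 + 20160 − 6720 + 1680 − 336 + 56 − 8 + 1 = 14833.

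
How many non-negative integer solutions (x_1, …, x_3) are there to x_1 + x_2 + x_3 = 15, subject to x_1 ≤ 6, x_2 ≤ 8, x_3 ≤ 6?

By stars and bars, unrestricted non-negative solutions to x_1+…+x_3 = 15 number C(15+2,2) = 136.
Subtract solutions that violate a single cap (substitute x_i' = x_i − (cap_i+1)): x_1 ≥ 7 gives C(10,2) = 45; x_2 ≥ 9 gives C(8,2) = 28; x_3 ≥ 7 gives C(10,2) = 45. Together 118.
Add back pairs where two caps are both exceeded: 0 + 3 + 0 = 3.
By inclusion–exclusion the count is 136 − 118 + 3 = 21.

21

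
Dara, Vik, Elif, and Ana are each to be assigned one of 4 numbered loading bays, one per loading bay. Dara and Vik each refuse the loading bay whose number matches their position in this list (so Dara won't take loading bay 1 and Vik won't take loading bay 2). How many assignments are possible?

14

Let Aᵢ (for i ∈ {1, 2}) be the placements that put person i in their forbidden loading bay. Any j of these fix j positions, leaving (4−j)! ways to fill the rest, and there are C(2,j) ways to pick which j.
By inclusion–exclusion, the number of valid placements is Σ_{j=0}^{2} (−1)^j C(2,j)·(4−j)!.
Computing: 24 − 12 + 2 = 14.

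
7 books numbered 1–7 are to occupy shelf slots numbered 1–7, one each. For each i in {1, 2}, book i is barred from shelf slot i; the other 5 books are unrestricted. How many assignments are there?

Let Aᵢ (for i ∈ {1, 2}) be the placements that put book i in its forbidden shelf slot. Any j of these fix j positions, leaving (7−j)! ways to fill the rest, and there are C(2,j) ways to pick which j.
By inclusion–exclusion, the number of valid placements is Σ_{j=0}^{2} (−1)^j C(2,j)·(7−j)!.
Computing: 5040 − 1440 + 120 = 3720.

3720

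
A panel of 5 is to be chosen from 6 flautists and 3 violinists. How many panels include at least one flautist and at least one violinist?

120

Total 5-person selections from all 9: C(9,5) = 126.
Selections missing a whole group: no flautists → C(3,5) = 0; no violinists → C(6,5) = 6.
Both groups omitted at once is impossible, so 126 − 6 = 120.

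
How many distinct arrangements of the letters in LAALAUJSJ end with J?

3360

With the last slot taken by J, it remains to arrange the other 8 letters (LAALAUSJ).
Those 8 letters have A appearing 3 times and L appearing twice, giving (8)!/(3!·2!) = 3360.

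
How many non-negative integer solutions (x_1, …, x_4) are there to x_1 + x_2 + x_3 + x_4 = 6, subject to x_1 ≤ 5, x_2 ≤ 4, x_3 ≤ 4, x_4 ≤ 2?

Without the upper bounds there are C(9,3) = 84 ways to split 6 among 4 variables.
Subtract solutions that violate a single cap (substitute x_i' = x_i − (cap_i+1)): x_1 ≥ 6 gives C(3,3) = 1; x_2 ≥ 5 gives C(4,3) = 4; x_3 ≥ 5 gives C(4,3) = 4; x_4 ≥ 3 gives C(6,3) = 20. Together 29.
No two caps can be exceeded simultaneously, so the pair terms are all 0.
By inclusion–exclusion the count is 84 − 29 + 0 = 55.

55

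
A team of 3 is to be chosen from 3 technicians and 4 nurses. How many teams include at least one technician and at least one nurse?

Total 3-person selections from all 7: C(7,3) = 35.
Selections missing a whole group: no technicians → C(4,3) = 4; no nurses → C(3,3) = 1.
Both groups omitted at once is impossible, so 35 − 5 = 30.

30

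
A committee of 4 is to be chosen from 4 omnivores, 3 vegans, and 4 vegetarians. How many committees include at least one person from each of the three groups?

192

With no constraint there are C(11,4) = 330 possible selections.
Selections missing a whole group: no omnivores → C(7,4) = 35; no vegans → C(8,4) = 70; no vegetarians → C(7,4) = 35.
Add back selections omitting two groups (i.e. drawn from a single group): C(4,4) + C(3,4) + C(4,4) = 2.
By inclusion–exclusion: 330 − 140 + 2 = 192.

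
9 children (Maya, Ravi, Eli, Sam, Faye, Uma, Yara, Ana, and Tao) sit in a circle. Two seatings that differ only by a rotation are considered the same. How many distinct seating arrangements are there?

Fix one person's seat to break rotational symmetry; the remaining 8 people can be arranged in (8)! = 40320 ways.

40320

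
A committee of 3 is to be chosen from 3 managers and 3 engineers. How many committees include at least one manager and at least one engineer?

With no constraint there are C(6,3) = 20 possible selections.
Subtract selections that omit an entire group: no managers → C(3,3) = 1; no engineers → C(3,3) = 1.
Both groups omitted at once is impossible, so 20 − 2 = 18.

18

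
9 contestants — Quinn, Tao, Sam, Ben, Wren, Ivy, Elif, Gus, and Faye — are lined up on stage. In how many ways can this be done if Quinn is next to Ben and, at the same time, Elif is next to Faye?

Treat {Quinn,Ben} as one block (2 orders) and {Elif,Faye} as another (2 orders).
That leaves 7 units to arrange: 2 × 2 × 7! = 4 × 5040 = 20160.

20160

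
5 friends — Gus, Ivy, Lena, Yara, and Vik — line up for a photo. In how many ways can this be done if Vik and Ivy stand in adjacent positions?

Place the 3 others and the Vik-Ivy pair as 4 objects in a line; the pair has 2 internal arrangements.
That gives 2 × 4! = 2 × 24 = 48.

48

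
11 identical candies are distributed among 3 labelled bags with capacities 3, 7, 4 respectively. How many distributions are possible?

10

By stars and bars, unrestricted non-negative solutions to x_1+…+x_3 = 11 number C(11+2,2) = 78.
Subtract solutions that violate a single cap (substitute x_i' = x_i − (cap_i+1)): x_1 ≥ 4 gives C(9,2) = 36; x_2 ≥ 8 gives C(5,2) = 10; x_3 ≥ 5 gives C(8,2) = 28. Together 74.
Add back pairs where two caps are both exceeded: 0 + 6 + 0 = 6.
By inclusion–exclusion the count is 78 − 74 + 6 = 10.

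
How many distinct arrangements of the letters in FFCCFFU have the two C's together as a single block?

Treat the 2 copies of C as a single block. The multiset to arrange is then {CC, F, F, F, F, U}, 6 items in all.
That gives (6)!/(4!) = 30 arrangements.

30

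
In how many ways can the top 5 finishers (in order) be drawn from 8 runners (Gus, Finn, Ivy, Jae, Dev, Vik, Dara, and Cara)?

6720

There are 8 choices for 1st place, 7 for 2nd, and so on down to 4 for position 5.
That gives 8 × 7 × 6 × 5 × 4 = 6720.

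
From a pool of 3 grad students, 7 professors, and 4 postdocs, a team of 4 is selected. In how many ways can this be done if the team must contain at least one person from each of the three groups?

With no constraint there are C(14,4) = 1001 possible selections.
Selections missing a whole group: no grad students → C(11,4) = 330; no professors → C(7,4) = 35; no postdocs → C(10,4) = 210.
Add back selections omitting two groups (i.e. drawn from a single group): C(3,4) + C(7,4) + C(4,4) = 36.
By inclusion–exclusion: 1001 − 575 + 36 = 462.

462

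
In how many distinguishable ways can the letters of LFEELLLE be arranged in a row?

280

The 8 letters of LFEELLLE have repeats: E appearing 3 times and L appearing 4 times.
The number of distinct arrangements is 8!/(4!·3!) = 40320/144 = 280.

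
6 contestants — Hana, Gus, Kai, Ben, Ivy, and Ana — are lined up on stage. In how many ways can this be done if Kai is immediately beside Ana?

240

Place the 4 others and the Kai-Ana pair as 5 objects in a line; the pair has 2 internal arrangements.
So the count is 2·(5)! = 240.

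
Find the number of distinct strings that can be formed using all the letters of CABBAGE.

CABBAGE has 7 letters with A appearing twice and B appearing twice.
Dividing 7! = 5040 by 2!·2! = 4 for the repeated letters gives 1260.

1260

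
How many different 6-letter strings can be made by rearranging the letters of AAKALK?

60

The 6 letters of AAKALK have repeats: A appearing 3 times and K appearing twice.
The number of distinct arrangements is 6!/(3!·2!) = 720/12 = 60.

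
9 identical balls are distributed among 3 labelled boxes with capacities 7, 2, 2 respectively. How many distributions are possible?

6

Without the upper bounds there are C(11,2) = 55 ways to split 9 among 3 boxes.
Subtract solutions that violate a single cap (substitute x_i' = x_i − (cap_i+1)): x_1 ≥ 8 gives C(3,2) = 3; x_2 ≥ 3 gives C(8,2) = 28; x_3 ≥ 3 gives C(8,2) = 28. Together 59.
Add back pairs where two caps are both exceeded: 0 + 0 + 10 = 10.
By inclusion–exclusion the count is 55 − 59 + 10 = 6.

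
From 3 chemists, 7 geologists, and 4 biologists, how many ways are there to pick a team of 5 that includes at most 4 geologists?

1981

Split by how many geologists are chosen (0 through 4).
Sum: C(7,0)·C(7,5) + C(7,1)·C(7,4) + C(7,2)·C(7,3) + C(7,3)·C(7,2) + C(7,4)·C(7,1) = 21 + 245 + 735 + 735 + 245 = 1981.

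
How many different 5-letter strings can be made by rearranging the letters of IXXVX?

The 5 letters of IXXVX have repeats: X appearing 3 times.
Dividing 5! = 120 by 3! = 6 for the repeated letters gives 20.

20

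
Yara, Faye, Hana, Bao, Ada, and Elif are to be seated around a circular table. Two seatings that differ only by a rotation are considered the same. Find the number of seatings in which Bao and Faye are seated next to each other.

Treat {Bao, Faye} as one unit (2 internal orders) and seat the resulting 5 units around the table: (4)! circular arrangements.
So 2 × (4)! = 2 × 24 = 48.

48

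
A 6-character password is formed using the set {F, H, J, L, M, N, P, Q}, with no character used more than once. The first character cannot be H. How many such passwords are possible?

17640

The first character has 8−1 = 7 choices (anything except H).
The remaining 5 characters are filled from the other 7 symbols without repetition: 7 × 6 × 5 × 4 × 3 = 2520.
Total: 7 × 2520 = 17640.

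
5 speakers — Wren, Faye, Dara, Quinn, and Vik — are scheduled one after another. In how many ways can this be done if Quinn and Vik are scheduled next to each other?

Glue Quinn and Vik into one block (2 internal orders), leaving 4 units to arrange in a row.
That gives 2 × 4! = 2 × 24 = 48.

48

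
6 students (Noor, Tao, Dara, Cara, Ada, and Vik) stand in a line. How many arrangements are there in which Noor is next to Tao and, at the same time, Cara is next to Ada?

96

Treat {Noor,Tao} as one block (2 orders) and {Cara,Ada} as another (2 orders).
That leaves 4 units to arrange: 2 × 2 × 4! = 4 × 24 = 96.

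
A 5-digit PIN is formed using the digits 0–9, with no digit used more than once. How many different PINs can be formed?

30240

Choose and order 5 of the 10 symbols: the first digit has 10 options, the next 9, and so on down to 6.
10 × 9 × 8 × 7 × 6 = 30240.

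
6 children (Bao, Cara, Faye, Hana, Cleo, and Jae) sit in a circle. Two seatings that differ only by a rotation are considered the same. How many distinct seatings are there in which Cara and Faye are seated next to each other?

Treat {Cara, Faye} as one unit (2 internal orders) and seat the resulting 5 units around the table: (4)! circular arrangements.
So 2 × (4)! = 2 × 24 = 48.

48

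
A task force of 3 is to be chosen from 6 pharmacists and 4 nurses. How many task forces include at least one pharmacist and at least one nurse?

96

Unrestricted: C(10,3) = 120 ways to pick any 3 of the 10.
Selections missing a whole group: no pharmacists → C(4,3) = 4; no nurses → C(6,3) = 20.
Both groups omitted at once is impossible, so 120 − 24 = 96.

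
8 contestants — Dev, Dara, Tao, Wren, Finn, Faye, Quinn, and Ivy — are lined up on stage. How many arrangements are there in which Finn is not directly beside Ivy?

There are 8! = 40320 arrangements in all. If Finn and Ivy are adjacent, merging them into one block gives 2·(7)! = 10080 arrangements.
So 40320 − 10080 = 30240 arrangements keep them apart.

30240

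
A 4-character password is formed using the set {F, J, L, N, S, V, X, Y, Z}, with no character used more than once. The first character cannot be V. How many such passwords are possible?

2688

The first character has 9−1 = 8 choices (anything except V).
The remaining 3 characters are filled from the other 8 symbols without repetition: 8 × 7 × 6 = 336.
Total: 8 × 336 = 2688.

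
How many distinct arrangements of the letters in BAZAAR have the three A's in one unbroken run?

Treat the 3 copies of A as a single block. The multiset to arrange is then {AAA, B, R, Z}, 4 items in all.
All 4 items are distinct, so there are (4)! = 24 arrangements.

24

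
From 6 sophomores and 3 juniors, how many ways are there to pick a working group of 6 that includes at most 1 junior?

19

Split by how many juniors are chosen (0 through 1).
Sum: C(3,0)·C(6,6) + C(3,1)·C(6,5) = 1 + 18 = 19.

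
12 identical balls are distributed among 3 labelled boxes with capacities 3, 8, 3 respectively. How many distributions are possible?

6

By stars and bars, unrestricted non-negative solutions to x_1+…+x_3 = 12 number C(12+2,2) = 91.
Subtract solutions that violate a single cap (substitute x_i' = x_i − (cap_i+1)): x_1 ≥ 4 gives C(10,2) = 45; x_2 ≥ 9 gives C(5,2) = 10; x_3 ≥ 4 gives C(10,2) = 45. Together 100.
Add back pairs where two caps are both exceeded: 0 + 15 + 0 = 15.
By inclusion–exclusion the count is 91 − 100 + 15 = 6.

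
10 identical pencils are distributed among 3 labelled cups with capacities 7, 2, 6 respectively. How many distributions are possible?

By stars and bars, unrestricted non-negative solutions to x_1+…+x_3 = 10 number C(10+2,2) = 66.
Subtract solutions that violate a single cap (substitute x_i' = x_i − (cap_i+1)): x_1 ≥ 8 gives C(4,2) = 6; x_2 ≥ 3 gives C(9,2) = 36; x_3 ≥ 7 gives C(5,2) = 10. Together 52.
Add back pairs where two caps are both exceeded: 0 + 0 + 1 = 1.
By inclusion–exclusion the count is 66 − 52 + 1 = 15.

15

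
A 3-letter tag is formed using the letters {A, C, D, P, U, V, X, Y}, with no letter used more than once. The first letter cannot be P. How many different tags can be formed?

The first letter has 8−1 = 7 choices (anything except P).
The remaining 2 letters are filled from the other 7 symbols without repetition: 7 × 6 = 42.
Total: 7 × 42 = 294.

294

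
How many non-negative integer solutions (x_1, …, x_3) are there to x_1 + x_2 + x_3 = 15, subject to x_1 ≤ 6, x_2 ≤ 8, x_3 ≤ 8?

By stars and bars, unrestricted non-negative solutions to x_1+…+x_3 = 15 number C(15+2,2) = 136.
Subtract solutions that violate a single cap (substitute x_i' = x_i − (cap_i+1)): x_1 ≥ 7 gives C(10,2) = 45; x_2 ≥ 9 gives C(8,2) = 28; x_3 ≥ 9 gives C(8,2) = 28. Together 101.
No two caps can be exceeded simultaneously, so the pair terms are all 0.
By inclusion–exclusion the count is 136 − 101 + 0 = 35.

35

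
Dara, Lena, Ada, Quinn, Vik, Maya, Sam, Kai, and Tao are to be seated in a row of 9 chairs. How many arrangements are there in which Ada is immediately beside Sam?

Place the 7 others and the Ada-Sam pair as 8 objects in a line; the pair has 2 internal arrangements.
So the count is 2·(8)! = 80640.

80640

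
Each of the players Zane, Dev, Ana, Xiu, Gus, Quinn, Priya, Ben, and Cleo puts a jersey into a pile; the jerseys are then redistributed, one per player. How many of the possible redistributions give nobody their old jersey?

133496

Let Aᵢ be the assignments in which player i gets their old jersey. We want the size of the complement of A₁∪…∪A_9.
By inclusion–exclusion this is Σ_{j=0}^{9} (−1)^j C(9,j)·(9−j)!.
Computing: 362880 − 362880 + 181440 − 60480 + 15120 − 3024 + 504 − 72 + 9 − 1 = 133496.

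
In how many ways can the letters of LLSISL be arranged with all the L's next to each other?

Treat the 3 copies of L as a single block. The multiset to arrange is then {LLL, I, S, S}, 4 items in all.
That gives (4)!/(2!) = 12 arrangements.

12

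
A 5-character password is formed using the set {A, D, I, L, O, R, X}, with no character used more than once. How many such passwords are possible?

2520

This is a permutation of 5 out of 7: P(7,5) = 7!/2!.
7 × 6 × 5 × 4 × 3 = 2520.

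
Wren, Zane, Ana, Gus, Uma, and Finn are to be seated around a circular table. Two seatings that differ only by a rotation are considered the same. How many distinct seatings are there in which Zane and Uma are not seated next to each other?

All circular seatings of 6 people number (5)! = 120.
Those with Zane next to Uma: fuse the pair into one unit and seat 5 units around a circle — 2·(4)! = 48.
Subtracting, 120 − 48 = 72.

72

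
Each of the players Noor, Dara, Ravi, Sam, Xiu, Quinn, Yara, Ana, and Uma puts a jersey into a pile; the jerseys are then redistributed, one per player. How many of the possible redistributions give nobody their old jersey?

This is the derangement count D_9: permutations of 9 items with no fixed point.
By inclusion–exclusion this is Σ_{j=0}^{9} (−1)^j C(9,j)·(9−j)!.
Computing: 362880 − 362880 + 181440 − 60480 + 15120 − 3024 + 504 − 72 + 9 − 1 = 133496.

133496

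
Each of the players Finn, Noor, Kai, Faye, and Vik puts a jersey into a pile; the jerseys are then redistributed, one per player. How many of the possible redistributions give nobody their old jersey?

44

This is the derangement count D_5: permutations of 5 items with no fixed point.
By inclusion–exclusion this is Σ_{j=0}^{5} (−1)^j C(5,j)·(5−j)!.
Computing: 120 − 120 + 60 − 20 + 5 − 1 = 44.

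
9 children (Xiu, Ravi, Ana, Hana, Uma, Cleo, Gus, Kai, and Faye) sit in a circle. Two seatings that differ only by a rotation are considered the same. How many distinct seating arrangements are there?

Around a circle, 9 distinct people have 9!/9 = (8)! = 40320 rotationally distinct seatings.

40320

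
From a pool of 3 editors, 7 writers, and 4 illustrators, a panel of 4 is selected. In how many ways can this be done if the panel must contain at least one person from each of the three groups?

462

Total 4-person selections from all 14: C(14,4) = 1001.
Subtract selections that omit an entire group: no editors → C(11,4) = 330; no writers → C(7,4) = 35; no illustrators → C(10,4) = 210.
Add back selections omitting two groups (i.e. drawn from a single group): C(3,4) + C(7,4) + C(4,4) = 36.
By inclusion–exclusion: 1001 − 575 + 36 = 462.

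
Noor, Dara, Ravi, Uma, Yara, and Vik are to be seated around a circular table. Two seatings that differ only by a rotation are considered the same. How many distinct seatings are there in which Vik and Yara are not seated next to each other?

All circular seatings of 6 people number (5)! = 120.
Seatings with Vik beside Yara: treat them as a block with 2 internal orders, giving 2 × (4)! = 48.
Subtracting, 120 − 48 = 72.

72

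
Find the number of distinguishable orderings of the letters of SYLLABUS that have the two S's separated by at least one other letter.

There are 8!/(2!·2!) = 10080 arrangements of SYLLABUS in total.
Arrangements with the S's together: treat SS as one letter, giving (7)!/(2!) = 2520.
Hence 10080 − 2520 = 7560.

7560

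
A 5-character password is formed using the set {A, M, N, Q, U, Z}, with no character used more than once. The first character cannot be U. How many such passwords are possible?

The first character has 6−1 = 5 choices (anything except U).
The remaining 4 characters are filled from the other 5 symbols without repetition: 5 × 4 × 3 × 2 = 120.
Total: 5 × 120 = 600.

600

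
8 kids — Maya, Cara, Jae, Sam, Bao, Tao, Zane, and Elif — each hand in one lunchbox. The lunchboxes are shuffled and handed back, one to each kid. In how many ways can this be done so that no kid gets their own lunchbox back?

Count assignments avoiding every fixed point. For any j of the 8 kids fixed to their own lunchbox, the other 8−j can be arranged in (8−j)! ways.
By inclusion–exclusion this is Σ_{j=0}^{8} (−1)^j C(8,j)·(8−j)!.
Computing: 40320 − 40320 + 20160 − 6720 + 1680 − 336 + 56 − 8 + 1 = 14833.

14833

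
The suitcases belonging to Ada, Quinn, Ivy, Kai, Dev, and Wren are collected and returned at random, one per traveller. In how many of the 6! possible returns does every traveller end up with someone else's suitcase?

265

Count assignments avoiding every fixed point. For any j of the 6 travellers fixed to their own suitcase, the other 6−j can be arranged in (6−j)! ways.
By inclusion–exclusion this is Σ_{j=0}^{6} (−1)^j C(6,j)·(6−j)!.
Computing: 720 − 720 + 360 − 120 + 30 − 6 + 1 = 265.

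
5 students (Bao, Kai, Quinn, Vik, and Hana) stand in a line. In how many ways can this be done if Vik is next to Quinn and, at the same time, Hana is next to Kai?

24

Treat {Vik,Quinn} as one block (2 orders) and {Hana,Kai} as another (2 orders).
That leaves 3 units to arrange: 2 × 2 × 3! = 4 × 6 = 24.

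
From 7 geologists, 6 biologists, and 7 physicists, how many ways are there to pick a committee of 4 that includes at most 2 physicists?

Split by how many physicists are chosen (0 through 2).
Sum: C(7,0)·C(13,4) + C(7,1)·C(13,3) + C(7,2)·C(13,2) = 715 + 2002 + 1638 = 4355.

4355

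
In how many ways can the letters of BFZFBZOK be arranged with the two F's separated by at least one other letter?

There are 8!/(2!·2!·2!) = 5040 arrangements of BFZFBZOK in total.
Arrangements with the F's together: treat FF as one letter, giving (7)!/(2!·2!) = 1260.
Subtracting, 5040 − 1260 = 3780 arrangements keep the F's apart.

3780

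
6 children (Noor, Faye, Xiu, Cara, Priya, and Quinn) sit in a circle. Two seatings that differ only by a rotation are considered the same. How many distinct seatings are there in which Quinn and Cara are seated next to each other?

48

Treat {Quinn, Cara} as one unit (2 internal orders) and seat the resulting 5 units around the table: (4)! circular arrangements.
So 2 × (4)! = 2 × 24 = 48.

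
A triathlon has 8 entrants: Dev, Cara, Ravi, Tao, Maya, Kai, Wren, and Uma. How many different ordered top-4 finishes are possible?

This is an ordered selection of 4 from 8: P(8,4).
That gives 8 × 7 × 6 × 5 = 1680.

1680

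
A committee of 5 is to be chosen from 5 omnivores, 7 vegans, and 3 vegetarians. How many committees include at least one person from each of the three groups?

With no constraint there are C(15,5) = 3003 possible selections.
Subtract selections that omit an entire group: no omnivores → C(10,5) = 252; no vegans → C(8,5) = 56; no vegetarians → C(12,5) = 792.
Add back selections omitting two groups (i.e. drawn from a single group): C(5,5) + C(7,5) + C(3,5) = 22.
By inclusion–exclusion: 3003 − 1100 + 22 = 1925.

1925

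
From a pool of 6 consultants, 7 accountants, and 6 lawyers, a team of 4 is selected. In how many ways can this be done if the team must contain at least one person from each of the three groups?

Unrestricted: C(19,4) = 3876 ways to pick any 4 of the 19.
Subtract selections that omit an entire group: no consultants → C(13,4) = 715; no accountants → C(12,4) = 495; no lawyers → C(13,4) = 715.
Add back selections omitting two groups (i.e. drawn from a single group): C(6,4) + C(7,4) + C(6,4) = 65.
By inclusion–exclusion: 3876 − 1925 + 65 = 2016.

2016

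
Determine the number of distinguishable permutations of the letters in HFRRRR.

HFRRRR has 6 letters with R appearing 4 times.
So there are 6! / (4!) = 30 distinguishable arrangements.

30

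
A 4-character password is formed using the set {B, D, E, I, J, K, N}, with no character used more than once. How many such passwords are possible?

840

Choose and order 4 of the 7 symbols: the first character has 7 options, the next 6, then 5, 4.
That product is 7 × 6 × 5 × 4 = 840.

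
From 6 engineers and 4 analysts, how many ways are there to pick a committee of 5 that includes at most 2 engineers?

Split by how many engineers are chosen (0 through 2).
Sum: C(6,0)·C(4,5) + C(6,1)·C(4,4) + C(6,2)·C(4,3) = 0 + 6 + 60 = 66.

66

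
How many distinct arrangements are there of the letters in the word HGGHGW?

60

Letter multiplicities in HGGHGW: G×3, H×2, W×1.
So there are 6! / (3!·2!) = 60 distinguishable arrangements.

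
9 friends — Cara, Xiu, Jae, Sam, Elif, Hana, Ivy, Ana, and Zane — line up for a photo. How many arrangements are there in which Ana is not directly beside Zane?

Of the 9! = 362880 arrangements, those with Ana and Zane adjacent number 2 × 8! = 80640 (treat the pair as a block with 2 internal orders).
Complementary counting: 362880 − 80640 = 282240.

282240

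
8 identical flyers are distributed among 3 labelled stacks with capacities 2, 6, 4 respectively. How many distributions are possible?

Ignoring the caps, the number of non-negative solutions to x_1+…+x_3 = 8 is C(10,2) = 45.
Subtract solutions that violate a single cap (substitute x_i' = x_i − (cap_i+1)): x_1 ≥ 3 gives C(7,2) = 21; x_2 ≥ 7 gives C(3,2) = 3; x_3 ≥ 5 gives C(5,2) = 10. Together 34.
Add back pairs where two caps are both exceeded: 0 + 1 + 0 = 1.
By inclusion–exclusion the count is 45 − 34 + 1 = 12.

12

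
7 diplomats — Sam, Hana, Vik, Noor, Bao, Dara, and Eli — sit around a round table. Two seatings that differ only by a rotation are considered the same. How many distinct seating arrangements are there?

720

Around a circle, 7 distinct people have 7!/7 = (6)! = 720 rotationally distinct seatings.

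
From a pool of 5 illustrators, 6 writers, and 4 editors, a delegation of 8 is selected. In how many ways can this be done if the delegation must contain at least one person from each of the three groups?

6216

Total 8-person selections from all 15: C(15,8) = 6435.
Selections missing a whole group: no illustrators → C(10,8) = 45; no writers → C(9,8) = 9; no editors → C(11,8) = 165.
Add back selections omitting two groups (i.e. drawn from a single group): C(5,8) + C(6,8) + C(4,8) = 0.
By inclusion–exclusion: 6435 − 219 + 0 = 6216.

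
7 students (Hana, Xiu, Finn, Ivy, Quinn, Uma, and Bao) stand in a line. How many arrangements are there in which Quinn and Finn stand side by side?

1440

Glue Quinn and Finn into one block (2 internal orders), leaving 6 units to arrange in a row.
That gives 2 × 6! = 2 × 720 = 1440.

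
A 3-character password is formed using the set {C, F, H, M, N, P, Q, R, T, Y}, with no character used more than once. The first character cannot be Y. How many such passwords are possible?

The first character has 10−1 = 9 choices (anything except Y).
The remaining 2 characters are filled from the other 9 symbols without repetition: 9 × 8 = 72.
Total: 9 × 72 = 648.

648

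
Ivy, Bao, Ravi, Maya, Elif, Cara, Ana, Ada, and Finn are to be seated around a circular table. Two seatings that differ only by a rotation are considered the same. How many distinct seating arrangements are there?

Fix one person's seat to break rotational symmetry; the remaining 8 people can be arranged in (8)! = 40320 ways.

40320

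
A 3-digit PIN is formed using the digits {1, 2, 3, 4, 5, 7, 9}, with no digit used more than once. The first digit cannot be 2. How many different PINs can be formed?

180

The first digit has 7−1 = 6 choices (anything except 2).
The remaining 2 digits are filled from the other 6 symbols without repetition: 6 × 5 = 30.
Total: 6 × 30 = 180.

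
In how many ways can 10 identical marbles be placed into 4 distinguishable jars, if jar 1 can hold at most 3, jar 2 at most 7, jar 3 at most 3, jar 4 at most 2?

38

By stars and bars, unrestricted non-negative solutions to x_1+…+x_4 = 10 number C(10+3,3) = 286.
Subtract solutions that violate a single cap (substitute x_i' = x_i − (cap_i+1)): x_1 ≥ 4 gives C(9,3) = 84; x_2 ≥ 8 gives C(5,3) = 10; x_3 ≥ 4 gives C(9,3) = 84; x_4 ≥ 3 gives C(10,3) = 120. Together 298.
Add back pairs where two caps are both exceeded: 0 + 10 + 20 + 0 + 0 + 20 = 50.
By inclusion–exclusion the count is 286 − 298 + 50 = 38.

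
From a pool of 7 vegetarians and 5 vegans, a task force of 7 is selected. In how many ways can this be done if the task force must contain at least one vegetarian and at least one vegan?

Total 7-person selections from all 12: C(12,7) = 792.
Selections missing a whole group: no vegetarians → C(5,7) = 0; no vegans → C(7,7) = 1.
Both groups omitted at once is impossible, so 792 − 1 = 791.

791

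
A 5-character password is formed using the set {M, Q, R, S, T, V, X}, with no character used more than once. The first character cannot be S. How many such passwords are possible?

2160

The first character has 7−1 = 6 choices (anything except S).
The remaining 4 characters are filled from the other 6 symbols without repetition: 6 × 5 × 4 × 3 = 360.
Total: 6 × 360 = 2160.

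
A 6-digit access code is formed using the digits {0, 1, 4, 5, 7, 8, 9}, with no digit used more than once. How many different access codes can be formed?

5040

This is a permutation of 6 out of 7: P(7,6) = 7!/1!.
7 × 6 × 5 × 4 × 3 × 2 = 5040.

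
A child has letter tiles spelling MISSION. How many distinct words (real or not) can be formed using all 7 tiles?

Letter multiplicities in MISSION: I×2, M×1, N×1, O×1, S×2.
The number of distinct arrangements is 7!/(2!·2!) = 5040/4 = 1260.

1260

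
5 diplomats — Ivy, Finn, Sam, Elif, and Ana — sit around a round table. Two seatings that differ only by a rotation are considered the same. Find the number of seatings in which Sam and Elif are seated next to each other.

12

Glue Sam and Elif into a block (2 internal orders). Seating 4 units around a circle gives (3)! arrangements.
So 2 × (3)! = 2 × 6 = 12.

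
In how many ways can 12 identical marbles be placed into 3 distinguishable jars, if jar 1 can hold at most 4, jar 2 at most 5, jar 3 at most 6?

10

Without the upper bounds there are C(14,2) = 91 ways to split 12 among 3 jars.
Subtract solutions that violate a single cap (substitute x_i' = x_i − (cap_i+1)): x_1 ≥ 5 gives C(9,2) = 36; x_2 ≥ 6 gives C(8,2) = 28; x_3 ≥ 7 gives C(7,2) = 21. Together 85.
Add back pairs where two caps are both exceeded: 3 + 1 + 0 = 4.
By inclusion–exclusion the count is 91 − 85 + 4 = 10.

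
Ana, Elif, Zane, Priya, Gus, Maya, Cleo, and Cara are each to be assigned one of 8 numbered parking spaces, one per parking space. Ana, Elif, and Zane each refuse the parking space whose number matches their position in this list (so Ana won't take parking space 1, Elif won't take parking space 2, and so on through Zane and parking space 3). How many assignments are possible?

Let Aᵢ (for i ∈ {1, 2, 3}) be the placements that put person i in their forbidden parking space. Any j of these fix j positions, leaving (8−j)! ways to fill the rest, and there are C(3,j) ways to pick which j.
By inclusion–exclusion, the number of valid placements is Σ_{j=0}^{3} (−1)^j C(3,j)·(8−j)!.
Computing: 40320 − 15120 + 2160 − 120 = 27240.

27240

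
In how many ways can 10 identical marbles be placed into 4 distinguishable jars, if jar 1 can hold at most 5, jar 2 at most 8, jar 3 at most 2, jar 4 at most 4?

85

By stars and bars, unrestricted non-negative solutions to x_1+…+x_4 = 10 number C(10+3,3) = 286.
Subtract solutions that violate a single cap (substitute x_i' = x_i − (cap_i+1)): x_1 ≥ 6 gives C(7,3) = 35; x_2 ≥ 9 gives C(4,3) = 4; x_3 ≥ 3 gives C(10,3) = 120; x_4 ≥ 5 gives C(8,3) = 56. Together 215.
Add back pairs where two caps are both exceeded: 0 + 4 + 0 + 0 + 0 + 10 = 14.
By inclusion–exclusion the count is 286 − 215 + 14 = 85.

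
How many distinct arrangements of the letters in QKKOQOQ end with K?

With the last slot taken by K, it remains to arrange the other 6 letters (QKOQOQ).
Those 6 letters have O appearing twice and Q appearing 3 times, giving (6)!/(3!·2!) = 60.

60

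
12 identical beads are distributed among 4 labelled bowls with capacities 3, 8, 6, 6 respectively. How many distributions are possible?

By stars and bars, unrestricted non-negative solutions to x_1+…+x_4 = 12 number C(12+3,3) = 455.
Subtract solutions that violate a single cap (substitute x_i' = x_i − (cap_i+1)): x_1 ≥ 4 gives C(11,3) = 165; x_2 ≥ 9 gives C(6,3) = 20; x_3 ≥ 7 gives C(8,3) = 56; x_4 ≥ 7 gives C(8,3) = 56. Together 297.
Add back pairs where two caps are both exceeded: 0 + 4 + 4 + 0 + 0 + 0 = 8.
By inclusion–exclusion the count is 455 − 297 + 8 = 166.

166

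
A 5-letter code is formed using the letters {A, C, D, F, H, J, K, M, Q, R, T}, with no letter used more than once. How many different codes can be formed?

This is a permutation of 5 out of 11: P(11,5) = 11!/6!.
11 × 10 × 9 × 8 × 7 = 55440.

55440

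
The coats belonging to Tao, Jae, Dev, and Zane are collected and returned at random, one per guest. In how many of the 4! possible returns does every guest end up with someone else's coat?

9

Let Aᵢ be the assignments in which guest i gets their own coat. We want the size of the complement of A₁∪…∪A_4.
By inclusion–exclusion this is Σ_{j=0}^{4} (−1)^j C(4,j)·(4−j)!.
Computing: 24 − 24 + 12 − 4 + 1 = 9.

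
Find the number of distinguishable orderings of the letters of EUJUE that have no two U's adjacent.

There are 5!/(2!·2!) = 30 arrangements of EUJUE in total.
Arrangements with the U's together: treat UU as one letter, giving (4)!/(2!) = 12.
Subtracting, 30 − 12 = 18 arrangements keep the U's apart.

18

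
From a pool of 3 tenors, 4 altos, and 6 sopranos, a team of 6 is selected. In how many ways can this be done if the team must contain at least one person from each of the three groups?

Unrestricted: C(13,6) = 1716 ways to pick any 6 of the 13.
Subtract selections that omit an entire group: no tenors → C(10,6) = 210; no altos → C(9,6) = 84; no sopranos → C(7,6) = 7.
Add back selections omitting two groups (i.e. drawn from a single group): C(3,6) + C(4,6) + C(6,6) = 1.
By inclusion–exclusion: 1716 − 301 + 1 = 1416.

1416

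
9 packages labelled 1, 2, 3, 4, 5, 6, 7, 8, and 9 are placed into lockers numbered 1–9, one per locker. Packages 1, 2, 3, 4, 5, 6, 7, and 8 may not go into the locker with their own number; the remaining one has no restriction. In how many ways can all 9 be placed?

Let Aᵢ (for 1 ≤ i ≤ 8) be the placements that put package i in its forbidden locker. Any j of these fix j positions, leaving (9−j)! ways to fill the rest, and there are C(8,j) ways to pick which j.
By inclusion–exclusion, the number of valid placements is Σ_{j=0}^{8} (−1)^j C(8,j)·(9−j)!.
Computing: 362880 − 322560 + 141120 − 40320 + 8400 − 1344 + 168 − 16 + 1 = 148329.

148329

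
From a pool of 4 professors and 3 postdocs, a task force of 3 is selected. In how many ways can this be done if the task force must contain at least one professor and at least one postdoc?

Unrestricted: C(7,3) = 35 ways to pick any 3 of the 7.
Subtract selections that omit an entire group: no professors → C(3,3) = 1; no postdocs → C(4,3) = 4.
Both groups omitted at once is impossible, so 35 − 5 = 30.

30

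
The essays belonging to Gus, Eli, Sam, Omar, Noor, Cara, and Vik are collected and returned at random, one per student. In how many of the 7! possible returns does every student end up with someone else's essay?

1854

Let Aᵢ be the assignments in which student i gets their own essay. We want the size of the complement of A₁∪…∪A_7.
By inclusion–exclusion this is Σ_{j=0}^{7} (−1)^j C(7,j)·(7−j)!.
Computing: 5040 − 5040 + 2520 − 840 + 210 − 42 + 7 − 1 = 1854.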